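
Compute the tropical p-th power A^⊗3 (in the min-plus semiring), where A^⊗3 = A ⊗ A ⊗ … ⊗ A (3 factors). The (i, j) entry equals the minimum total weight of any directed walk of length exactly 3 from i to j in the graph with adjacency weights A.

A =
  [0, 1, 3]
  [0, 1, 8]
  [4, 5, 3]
A^⊗3 =
  [0, 1, 3]
  [0, 1, 3]
  [4, 5, 7]

Each entry (A^⊗3)_ij equals the minimum over all length-3 walks i = v_0 → v_1 → … → v_3 = j of Σ_t A[v_t][v_{t+1}]. For example, for (i, j) = (0, 2) we minimise over 9 possible intermediate vertex sequences; the minimum is 3, attained along the walk 0 → 0 → 0 → 2.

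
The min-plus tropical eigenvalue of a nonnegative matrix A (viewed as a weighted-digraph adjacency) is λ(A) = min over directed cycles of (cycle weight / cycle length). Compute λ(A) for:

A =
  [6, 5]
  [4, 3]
λ(A) = 3

Enumerate directed cycles and compute their means (weight / length). Sample:
  cycle 0 → 0: weight = 6, length = 1, mean = 6/1 ≈ 6.000
  cycle 1 → 1: weight = 3, length = 1, mean = 3/1 ≈ 3.000
  cycle 0 → 1 → 0: weight = 9, length = 2, mean = 9/2 ≈ 4.500
  cycle 1 → 0 → 1: weight = 9, length = 2, mean = 9/2 ≈ 4.500
Minimum mean = 3.000, attained e.g. along the cycle 1 → 1 with weight 3 and length 1. So λ(A) = 3/1 = 3.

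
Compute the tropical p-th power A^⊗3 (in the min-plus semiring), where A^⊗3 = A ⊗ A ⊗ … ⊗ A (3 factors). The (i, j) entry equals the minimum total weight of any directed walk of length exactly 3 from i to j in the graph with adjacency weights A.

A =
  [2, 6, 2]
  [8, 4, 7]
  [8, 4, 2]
A^⊗3 =
  [6, 8, 6]
  [12, 12, 11]
  [12, 8, 6]

Each entry (A^⊗3)_ij equals the minimum over all length-3 walks i = v_0 → v_1 → … → v_3 = j of Σ_t A[v_t][v_{t+1}]. For example, for (i, j) = (0, 2) we minimise over 9 possible intermediate vertex sequences; the minimum is 6, attained along the walk 0 → 0 → 0 → 2.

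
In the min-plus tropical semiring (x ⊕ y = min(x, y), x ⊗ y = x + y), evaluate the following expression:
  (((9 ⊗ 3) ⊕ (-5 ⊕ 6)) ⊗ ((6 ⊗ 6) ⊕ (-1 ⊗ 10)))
(((9 ⊗ 3) ⊕ (-5 ⊕ 6)) ⊗ ((6 ⊗ 6) ⊕ (-1 ⊗ 10))) = 4

Expand innermost to outermost. Recall ⊕ takes the minimum of its arguments and ⊗ takes their sum. Working out the expression (((9 ⊗ 3) ⊕ (-5 ⊕ 6)) ⊗ ((6 ⊗ 6) ⊕ (-1 ⊗ 10))) gives 4.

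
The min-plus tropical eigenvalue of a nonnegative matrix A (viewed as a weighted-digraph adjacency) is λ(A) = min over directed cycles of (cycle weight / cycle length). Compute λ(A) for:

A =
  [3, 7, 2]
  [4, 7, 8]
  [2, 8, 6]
λ(A) = 2

Enumerate directed cycles and compute their means (weight / length). Sample:
  cycle 0 → 0: weight = 3, length = 1, mean = 3/1 ≈ 3.000
  cycle 1 → 1: weight = 7, length = 1, mean = 7/1 ≈ 7.000
  cycle 2 → 2: weight = 6, length = 1, mean = 6/1 ≈ 6.000
  cycle 0 → 1 → 0: weight = 11, length = 2, mean = 11/2 ≈ 5.500
  cycle 0 → 2 → 0: weight = 4, length = 2, mean = 4/2 ≈ 2.000
  cycle 1 → 0 → 1: weight = 11, length = 2, mean = 11/2 ≈ 5.500
Minimum mean = 2.000, attained e.g. along the cycle 0 → 2 → 0 with weight 4 and length 2. So λ(A) = 4/2 = 2.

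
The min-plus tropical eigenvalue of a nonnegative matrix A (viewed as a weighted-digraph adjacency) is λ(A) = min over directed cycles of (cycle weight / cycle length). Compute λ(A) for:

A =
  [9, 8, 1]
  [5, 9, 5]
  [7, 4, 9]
λ(A) = 10/3

Enumerate directed cycles and compute their means (weight / length). Sample:
  cycle 0 → 0: weight = 9, length = 1, mean = 9/1 ≈ 9.000
  cycle 1 → 1: weight = 9, length = 1, mean = 9/1 ≈ 9.000
  cycle 2 → 2: weight = 9, length = 1, mean = 9/1 ≈ 9.000
  cycle 0 → 1 → 0: weight = 13, length = 2, mean = 13/2 ≈ 6.500
  cycle 0 → 2 → 0: weight = 8, length = 2, mean = 8/2 ≈ 4.000
  cycle 1 → 0 → 1: weight = 13, length = 2, mean = 13/2 ≈ 6.500
Minimum mean = 3.333, attained e.g. along the cycle 0 → 2 → 1 → 0 with weight 10 and length 3. So λ(A) = 10/3 = 10/3.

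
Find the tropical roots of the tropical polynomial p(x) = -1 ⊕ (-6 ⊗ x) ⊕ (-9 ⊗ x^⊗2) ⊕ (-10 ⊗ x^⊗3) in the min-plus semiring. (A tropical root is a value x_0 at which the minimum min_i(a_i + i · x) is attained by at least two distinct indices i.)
Roots: {1, 3, 5}

Each tropical root is a break point of the lower envelope of the lines y = a_i + i · x (there are 4 lines, with slopes 0, 1, ..., 3). Only the lines that attain the minimum somewhere contribute to roots; other lines are dominated. Here the surviving (envelope) indices are i = 3, i = 2, i = 1, i = 0.
Intersections between consecutive envelope lines give the roots: for adjacent envelope indices i < j the intersection is x = (a_i − a_j) / (j − i). Reading off the sorted break points: {1, 3, 5}.
Verification: at each break x_0, at least two indices attain the minimum of min_i(a_i + i · x_0).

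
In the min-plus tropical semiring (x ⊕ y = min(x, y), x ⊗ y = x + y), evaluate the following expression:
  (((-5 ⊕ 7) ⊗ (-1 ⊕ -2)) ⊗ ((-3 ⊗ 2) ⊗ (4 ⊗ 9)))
(((-5 ⊕ 7) ⊗ (-1 ⊕ -2)) ⊗ ((-3 ⊗ 2) ⊗ (4 ⊗ 9))) = 5

Expand innermost to outermost. Recall ⊕ takes the minimum of its arguments and ⊗ takes their sum. Working out the expression (((-5 ⊕ 7) ⊗ (-1 ⊕ -2)) ⊗ ((-3 ⊗ 2) ⊗ (4 ⊗ 9))) gives 5.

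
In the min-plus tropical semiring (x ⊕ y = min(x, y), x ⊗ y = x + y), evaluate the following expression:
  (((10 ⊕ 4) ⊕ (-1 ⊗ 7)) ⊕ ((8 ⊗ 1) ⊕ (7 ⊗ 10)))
(((10 ⊕ 4) ⊕ (-1 ⊗ 7)) ⊕ ((8 ⊗ 1) ⊕ (7 ⊗ 10))) = 4

Expand innermost to outermost. Recall ⊕ takes the minimum of its arguments and ⊗ takes their sum. Working out the expression (((10 ⊕ 4) ⊕ (-1 ⊗ 7)) ⊕ ((8 ⊗ 1) ⊕ (7 ⊗ 10))) gives 4.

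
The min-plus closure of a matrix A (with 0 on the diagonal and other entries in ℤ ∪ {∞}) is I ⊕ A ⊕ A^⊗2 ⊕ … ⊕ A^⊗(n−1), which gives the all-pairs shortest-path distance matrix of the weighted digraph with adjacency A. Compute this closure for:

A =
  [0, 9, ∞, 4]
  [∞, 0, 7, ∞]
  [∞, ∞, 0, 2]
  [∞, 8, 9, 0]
Closure =
  [0, 9, 13, 4]
  [∞, 0, 7, 9]
  [∞, 10, 0, 2]
  [∞, 8, 9, 0]

This is the Floyd-Warshall all-pairs shortest-path computation. For each intermediate vertex k = 0, 1, …, 3, update dist[i][j] ← min(dist[i][j], dist[i][k] + dist[k][j]). The final matrix gives, for each (i, j), the minimum total weight of any directed path from i to j (possibly empty when i = j).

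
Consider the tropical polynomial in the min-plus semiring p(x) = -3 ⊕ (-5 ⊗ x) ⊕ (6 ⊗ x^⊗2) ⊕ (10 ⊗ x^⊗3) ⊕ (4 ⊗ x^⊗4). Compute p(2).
p(2) = -3

A tropical monomial a ⊗ x^⊗i evaluates to a + i · x. Evaluating each term at x = 2:
  Term 0 contributes -3 + 0 · 2 = -3
  Term 1 contributes -5 + 1 · 2 = -3
  Term 2 contributes 6 + 2 · 2 = 10
  Term 3 contributes 10 + 3 · 2 = 16
  Term 4 contributes 4 + 4 · 2 = 12
p(2) = ⊕ of these = min[-3, -3, 10, 16, 12] = -3.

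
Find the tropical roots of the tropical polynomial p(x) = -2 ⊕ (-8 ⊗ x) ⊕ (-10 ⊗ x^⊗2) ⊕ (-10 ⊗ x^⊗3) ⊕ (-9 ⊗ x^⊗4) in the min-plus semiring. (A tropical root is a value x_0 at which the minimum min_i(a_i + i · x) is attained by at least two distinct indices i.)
Roots: {-1, 0, 2, 6}

Each tropical root is a break point of the lower envelope of the lines y = a_i + i · x (there are 5 lines, with slopes 0, 1, ..., 4). Only the lines that attain the minimum somewhere contribute to roots; other lines are dominated. Here the surviving (envelope) indices are i = 4, i = 3, i = 2, i = 1, i = 0.
Intersections between consecutive envelope lines give the roots: for adjacent envelope indices i < j the intersection is x = (a_i − a_j) / (j − i). Reading off the sorted break points: {-1, 0, 2, 6}.
Verification: at each break x_0, at least two indices attain the minimum of min_i(a_i + i · x_0).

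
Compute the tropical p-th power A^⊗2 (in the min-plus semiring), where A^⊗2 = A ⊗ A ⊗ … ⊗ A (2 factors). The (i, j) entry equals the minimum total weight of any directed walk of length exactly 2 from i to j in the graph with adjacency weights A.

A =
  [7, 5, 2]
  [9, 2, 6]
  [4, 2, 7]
A^⊗2 =
  [6, 4, 9]
  [10, 4, 8]
  [11, 4, 6]

Each entry (A^⊗2)_ij equals the minimum over all length-2 walks i = v_0 → v_1 → … → v_2 = j of Σ_t A[v_t][v_{t+1}]. For example, for (i, j) = (0, 2) we minimise over 3 possible intermediate vertex sequences; the minimum is 9, attained along the walk 0 → 0 → 2.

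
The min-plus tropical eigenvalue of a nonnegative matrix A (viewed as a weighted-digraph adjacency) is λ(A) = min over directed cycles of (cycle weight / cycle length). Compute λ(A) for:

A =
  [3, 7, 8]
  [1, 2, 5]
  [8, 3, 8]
λ(A) = 2

Enumerate directed cycles and compute their means (weight / length). Sample:
  cycle 0 → 0: weight = 3, length = 1, mean = 3/1 ≈ 3.000
  cycle 1 → 1: weight = 2, length = 1, mean = 2/1 ≈ 2.000
  cycle 2 → 2: weight = 8, length = 1, mean = 8/1 ≈ 8.000
  cycle 0 → 1 → 0: weight = 8, length = 2, mean = 8/2 ≈ 4.000
  cycle 0 → 2 → 0: weight = 16, length = 2, mean = 16/2 ≈ 8.000
  cycle 1 → 0 → 1: weight = 8, length = 2, mean = 8/2 ≈ 4.000
Minimum mean = 2.000, attained e.g. along the cycle 1 → 1 with weight 2 and length 1. So λ(A) = 2/1 = 2.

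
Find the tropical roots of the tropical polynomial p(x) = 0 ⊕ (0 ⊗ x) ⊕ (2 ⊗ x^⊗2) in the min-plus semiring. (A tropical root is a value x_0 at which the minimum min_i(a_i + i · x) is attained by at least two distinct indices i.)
Roots: {-2, 0}

Each tropical root is a break point of the lower envelope of the lines y = a_i + i · x (there are 3 lines, with slopes 0, 1, ..., 2). Only the lines that attain the minimum somewhere contribute to roots; other lines are dominated. Here the surviving (envelope) indices are i = 2, i = 1, i = 0.
Intersections between consecutive envelope lines give the roots: for adjacent envelope indices i < j the intersection is x = (a_i − a_j) / (j − i). Reading off the sorted break points: {-2, 0}.
Verification: at each break x_0, at least two indices attain the minimum of min_i(a_i + i · x_0).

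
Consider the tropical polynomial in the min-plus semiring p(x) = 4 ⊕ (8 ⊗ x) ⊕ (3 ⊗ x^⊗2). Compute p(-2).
p(-2) = -1

A tropical monomial a ⊗ x^⊗i evaluates to a + i · x. Evaluating each term at x = -2:
  Term 0 contributes 4 + 0 · -2 = 4
  Term 1 contributes 8 + 1 · -2 = 6
  Term 2 contributes 3 + 2 · -2 = -1
p(-2) = ⊕ of these = min[4, 6, -1] = -1.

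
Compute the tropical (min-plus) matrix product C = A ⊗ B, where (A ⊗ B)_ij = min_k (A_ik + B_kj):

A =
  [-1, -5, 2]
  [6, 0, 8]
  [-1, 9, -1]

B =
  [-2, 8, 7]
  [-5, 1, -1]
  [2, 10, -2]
A ⊗ B =
  [-10, -4, -6]
  [-5, 1, -1]
  [-3, 7, -3]

Apply the min-plus product entry-by-entry:
  C[0][0] = min over k of (A[0][0] + B[0][0] = -1 + -2 = -3, A[0][1] + B[1][0] = -5 + -5 = -10, A[0][2] + B[2][0] = 2 + 2 = 4) = -10 (attained at k = 1)
  C[0][1] = min over k of (A[0][0] + B[0][1] = -1 + 8 = 7, A[0][1] + B[1][1] = -5 + 1 = -4, A[0][2] + B[2][1] = 2 + 10 = 12) = -4 (attained at k = 1)
  C[0][2] = min over k of (A[0][0] + B[0][2] = -1 + 7 = 6, A[0][1] + B[1][2] = -5 + -1 = -6, A[0][2] + B[2][2] = 2 + -2 = 0) = -6 (attained at k = 1)
  C[1][0] = min over k of (A[1][0] + B[0][0] = 6 + -2 = 4, A[1][1] + B[1][0] = 0 + -5 = -5, A[1][2] + B[2][0] = 8 + 2 = 10) = -5 (attained at k = 1)
  C[1][1] = min over k of (A[1][0] + B[0][1] = 6 + 8 = 14, A[1][1] + B[1][1] = 0 + 1 = 1, A[1][2] + B[2][1] = 8 + 10 = 18) = 1 (attained at k = 1)
  C[1][2] = min over k of (A[1][0] + B[0][2] = 6 + 7 = 13, A[1][1] + B[1][2] = 0 + -1 = -1, A[1][2] + B[2][2] = 8 + -2 = 6) = -1 (attained at k = 1)
  C[2][0] = min over k of (A[2][0] + B[0][0] = -1 + -2 = -3, A[2][1] + B[1][0] = 9 + -5 = 4, A[2][2] + B[2][0] = -1 + 2 = 1) = -3 (attained at k = 0)
  C[2][1] = min over k of (A[2][0] + B[0][1] = -1 + 8 = 7, A[2][1] + B[1][1] = 9 + 1 = 10, A[2][2] + B[2][1] = -1 + 10 = 9) = 7 (attained at k = 0)
  C[2][2] = min over k of (A[2][0] + B[0][2] = -1 + 7 = 6, A[2][1] + B[1][2] = 9 + -1 = 8, A[2][2] + B[2][2] = -1 + -2 = -3) = -3 (attained at k = 2)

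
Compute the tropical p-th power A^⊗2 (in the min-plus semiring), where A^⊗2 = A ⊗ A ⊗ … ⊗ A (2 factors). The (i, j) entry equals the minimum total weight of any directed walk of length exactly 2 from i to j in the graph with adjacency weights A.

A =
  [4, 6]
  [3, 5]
A^⊗2 =
  [8, 10]
  [7, 9]

Each entry (A^⊗2)_ij equals the minimum over all length-2 walks i = v_0 → v_1 → … → v_2 = j of Σ_t A[v_t][v_{t+1}]. For example, for (i, j) = (0, 1) we minimise over 2 possible intermediate vertex sequences; the minimum is 10, attained along the walk 0 → 0 → 1.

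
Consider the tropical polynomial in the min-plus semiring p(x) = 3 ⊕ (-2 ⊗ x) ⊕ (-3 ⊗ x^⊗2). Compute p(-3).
p(-3) = -9

A tropical monomial a ⊗ x^⊗i evaluates to a + i · x. Evaluating each term at x = -3:
  Term 0 contributes 3 + 0 · -3 = 3
  Term 1 contributes -2 + 1 · -3 = -5
  Term 2 contributes -3 + 2 · -3 = -9
p(-3) = ⊕ of these = min[3, -5, -9] = -9.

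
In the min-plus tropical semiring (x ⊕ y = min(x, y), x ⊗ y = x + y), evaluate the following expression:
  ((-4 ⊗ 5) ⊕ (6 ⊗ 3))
((-4 ⊗ 5) ⊕ (6 ⊗ 3)) = 1

Expand innermost to outermost. Recall ⊕ takes the minimum of its arguments and ⊗ takes their sum. Working out the expression ((-4 ⊗ 5) ⊕ (6 ⊗ 3)) gives 1.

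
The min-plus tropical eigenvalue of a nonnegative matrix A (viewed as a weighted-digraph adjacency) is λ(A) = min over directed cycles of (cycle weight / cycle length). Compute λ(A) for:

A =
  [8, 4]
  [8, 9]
λ(A) = 6

Enumerate directed cycles and compute their means (weight / length). Sample:
  cycle 0 → 0: weight = 8, length = 1, mean = 8/1 ≈ 8.000
  cycle 1 → 1: weight = 9, length = 1, mean = 9/1 ≈ 9.000
  cycle 0 → 1 → 0: weight = 12, length = 2, mean = 12/2 ≈ 6.000
  cycle 1 → 0 → 1: weight = 12, length = 2, mean = 12/2 ≈ 6.000
Minimum mean = 6.000, attained e.g. along the cycle 0 → 1 → 0 with weight 12 and length 2. So λ(A) = 12/2 = 6.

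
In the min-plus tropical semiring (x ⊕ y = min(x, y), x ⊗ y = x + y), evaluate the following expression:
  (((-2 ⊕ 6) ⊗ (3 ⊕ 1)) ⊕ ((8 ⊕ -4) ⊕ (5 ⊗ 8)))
(((-2 ⊕ 6) ⊗ (3 ⊕ 1)) ⊕ ((8 ⊕ -4) ⊕ (5 ⊗ 8))) = -4

Expand innermost to outermost. Recall ⊕ takes the minimum of its arguments and ⊗ takes their sum. Working out the expression (((-2 ⊕ 6) ⊗ (3 ⊕ 1)) ⊕ ((8 ⊕ -4) ⊕ (5 ⊗ 8))) gives -4.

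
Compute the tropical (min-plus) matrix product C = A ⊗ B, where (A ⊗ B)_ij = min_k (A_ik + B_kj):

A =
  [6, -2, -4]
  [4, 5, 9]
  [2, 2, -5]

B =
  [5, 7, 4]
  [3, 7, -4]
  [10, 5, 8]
A ⊗ B =
  [1, 1, -6]
  [8, 11, 1]
  [5, 0, -2]

Apply the min-plus product entry-by-entry:
  C[0][0] = min over k of (A[0][0] + B[0][0] = 6 + 5 = 11, A[0][1] + B[1][0] = -2 + 3 = 1, A[0][2] + B[2][0] = -4 + 10 = 6) = 1 (attained at k = 1)
  C[0][1] = min over k of (A[0][0] + B[0][1] = 6 + 7 = 13, A[0][1] + B[1][1] = -2 + 7 = 5, A[0][2] + B[2][1] = -4 + 5 = 1) = 1 (attained at k = 2)
  C[0][2] = min over k of (A[0][0] + B[0][2] = 6 + 4 = 10, A[0][1] + B[1][2] = -2 + -4 = -6, A[0][2] + B[2][2] = -4 + 8 = 4) = -6 (attained at k = 1)
  C[1][0] = min over k of (A[1][0] + B[0][0] = 4 + 5 = 9, A[1][1] + B[1][0] = 5 + 3 = 8, A[1][2] + B[2][0] = 9 + 10 = 19) = 8 (attained at k = 1)
  C[1][1] = min over k of (A[1][0] + B[0][1] = 4 + 7 = 11, A[1][1] + B[1][1] = 5 + 7 = 12, A[1][2] + B[2][1] = 9 + 5 = 14) = 11 (attained at k = 0)
  C[1][2] = min over k of (A[1][0] + B[0][2] = 4 + 4 = 8, A[1][1] + B[1][2] = 5 + -4 = 1, A[1][2] + B[2][2] = 9 + 8 = 17) = 1 (attained at k = 1)
  C[2][0] = min over k of (A[2][0] + B[0][0] = 2 + 5 = 7, A[2][1] + B[1][0] = 2 + 3 = 5, A[2][2] + B[2][0] = -5 + 10 = 5) = 5 (attained at k = 1)
  C[2][1] = min over k of (A[2][0] + B[0][1] = 2 + 7 = 9, A[2][1] + B[1][1] = 2 + 7 = 9, A[2][2] + B[2][1] = -5 + 5 = 0) = 0 (attained at k = 2)
  C[2][2] = min over k of (A[2][0] + B[0][2] = 2 + 4 = 6, A[2][1] + B[1][2] = 2 + -4 = -2, A[2][2] + B[2][2] = -5 + 8 = 3) = -2 (attained at k = 1)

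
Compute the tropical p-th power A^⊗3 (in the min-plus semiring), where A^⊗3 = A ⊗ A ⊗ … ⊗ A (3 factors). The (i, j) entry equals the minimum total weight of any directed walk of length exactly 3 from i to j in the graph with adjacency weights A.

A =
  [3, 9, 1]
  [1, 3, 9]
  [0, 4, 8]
A^⊗3 =
  [4, 8, 2]
  [2, 6, 5]
  [1, 5, 4]

Each entry (A^⊗3)_ij equals the minimum over all length-3 walks i = v_0 → v_1 → … → v_3 = j of Σ_t A[v_t][v_{t+1}]. For example, for (i, j) = (0, 2) we minimise over 9 possible intermediate vertex sequences; the minimum is 2, attained along the walk 0 → 2 → 0 → 2.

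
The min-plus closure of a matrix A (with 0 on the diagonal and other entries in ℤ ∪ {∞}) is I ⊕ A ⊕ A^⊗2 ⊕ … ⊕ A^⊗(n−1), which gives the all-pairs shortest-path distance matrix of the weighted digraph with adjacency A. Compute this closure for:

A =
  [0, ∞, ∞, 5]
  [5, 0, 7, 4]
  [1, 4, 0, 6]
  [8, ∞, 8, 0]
Closure =
  [0, 17, 13, 5]
  [5, 0, 7, 4]
  [1, 4, 0, 6]
  [8, 12, 8, 0]

This is the Floyd-Warshall all-pairs shortest-path computation. For each intermediate vertex k = 0, 1, …, 3, update dist[i][j] ← min(dist[i][j], dist[i][k] + dist[k][j]). The final matrix gives, for each (i, j), the minimum total weight of any directed path from i to j (possibly empty when i = j).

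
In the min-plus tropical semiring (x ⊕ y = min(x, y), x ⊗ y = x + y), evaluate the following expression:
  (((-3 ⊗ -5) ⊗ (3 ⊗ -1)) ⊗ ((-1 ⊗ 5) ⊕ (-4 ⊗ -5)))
(((-3 ⊗ -5) ⊗ (3 ⊗ -1)) ⊗ ((-1 ⊗ 5) ⊕ (-4 ⊗ -5))) = -15

Expand innermost to outermost. Recall ⊕ takes the minimum of its arguments and ⊗ takes their sum. Working out the expression (((-3 ⊗ -5) ⊗ (3 ⊗ -1)) ⊗ ((-1 ⊗ 5) ⊕ (-4 ⊗ -5))) gives -15.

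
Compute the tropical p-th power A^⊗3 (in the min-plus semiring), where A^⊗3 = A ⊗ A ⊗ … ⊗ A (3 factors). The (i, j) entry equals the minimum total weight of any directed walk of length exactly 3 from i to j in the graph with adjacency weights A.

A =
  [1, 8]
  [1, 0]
A^⊗3 =
  [3, 8]
  [1, 0]

Each entry (A^⊗3)_ij equals the minimum over all length-3 walks i = v_0 → v_1 → … → v_3 = j of Σ_t A[v_t][v_{t+1}]. For example, for (i, j) = (0, 1) we minimise over 4 possible intermediate vertex sequences; the minimum is 8, attained along the walk 0 → 1 → 1 → 1.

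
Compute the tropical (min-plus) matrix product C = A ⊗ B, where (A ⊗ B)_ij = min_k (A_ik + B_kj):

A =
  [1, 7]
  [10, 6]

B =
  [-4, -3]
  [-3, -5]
A ⊗ B =
  [-3, -2]
  [3, 1]

Apply the min-plus product entry-by-entry:
  C[0][0] = min over k of (A[0][0] + B[0][0] = 1 + -4 = -3, A[0][1] + B[1][0] = 7 + -3 = 4) = -3 (attained at k = 0)
  C[0][1] = min over k of (A[0][0] + B[0][1] = 1 + -3 = -2, A[0][1] + B[1][1] = 7 + -5 = 2) = -2 (attained at k = 0)
  C[1][0] = min over k of (A[1][0] + B[0][0] = 10 + -4 = 6, A[1][1] + B[1][0] = 6 + -3 = 3) = 3 (attained at k = 1)
  C[1][1] = min over k of (A[1][0] + B[0][1] = 10 + -3 = 7, A[1][1] + B[1][1] = 6 + -5 = 1) = 1 (attained at k = 1)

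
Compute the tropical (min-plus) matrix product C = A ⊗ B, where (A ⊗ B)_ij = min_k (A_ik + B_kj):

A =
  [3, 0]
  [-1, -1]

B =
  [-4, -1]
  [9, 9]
A ⊗ B =
  [-1, 2]
  [-5, -2]

Apply the min-plus product entry-by-entry:
  C[0][0] = min over k of (A[0][0] + B[0][0] = 3 + -4 = -1, A[0][1] + B[1][0] = 0 + 9 = 9) = -1 (attained at k = 0)
  C[0][1] = min over k of (A[0][0] + B[0][1] = 3 + -1 = 2, A[0][1] + B[1][1] = 0 + 9 = 9) = 2 (attained at k = 0)
  C[1][0] = min over k of (A[1][0] + B[0][0] = -1 + -4 = -5, A[1][1] + B[1][0] = -1 + 9 = 8) = -5 (attained at k = 0)
  C[1][1] = min over k of (A[1][0] + B[0][1] = -1 + -1 = -2, A[1][1] + B[1][1] = -1 + 9 = 8) = -2 (attained at k = 0)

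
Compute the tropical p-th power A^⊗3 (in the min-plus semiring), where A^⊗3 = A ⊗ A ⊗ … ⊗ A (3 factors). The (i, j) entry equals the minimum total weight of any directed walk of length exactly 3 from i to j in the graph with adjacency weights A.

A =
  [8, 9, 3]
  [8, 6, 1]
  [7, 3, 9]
A^⊗3 =
  [14, 12, 7]
  [12, 10, 5]
  [11, 7, 10]

Each entry (A^⊗3)_ij equals the minimum over all length-3 walks i = v_0 → v_1 → … → v_3 = j of Σ_t A[v_t][v_{t+1}]. For example, for (i, j) = (0, 2) we minimise over 9 possible intermediate vertex sequences; the minimum is 7, attained along the walk 0 → 2 → 1 → 2.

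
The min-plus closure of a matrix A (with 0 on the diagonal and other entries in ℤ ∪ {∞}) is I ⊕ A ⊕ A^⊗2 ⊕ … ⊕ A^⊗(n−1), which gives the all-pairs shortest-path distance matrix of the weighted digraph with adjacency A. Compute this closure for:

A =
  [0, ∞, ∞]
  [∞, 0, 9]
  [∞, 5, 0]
Closure =
  [0, ∞, ∞]
  [∞, 0, 9]
  [∞, 5, 0]

This is the Floyd-Warshall all-pairs shortest-path computation. For each intermediate vertex k = 0, 1, …, 2, update dist[i][j] ← min(dist[i][j], dist[i][k] + dist[k][j]). The final matrix gives, for each (i, j), the minimum total weight of any directed path from i to j (possibly empty when i = j).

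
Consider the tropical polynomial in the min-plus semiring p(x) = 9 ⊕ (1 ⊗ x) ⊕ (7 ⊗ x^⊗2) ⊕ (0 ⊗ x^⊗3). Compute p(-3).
p(-3) = -9

A tropical monomial a ⊗ x^⊗i evaluates to a + i · x. Evaluating each term at x = -3:
  Term 0 contributes 9 + 0 · -3 = 9
  Term 1 contributes 1 + 1 · -3 = -2
  Term 2 contributes 7 + 2 · -3 = 1
  Term 3 contributes 0 + 3 · -3 = -9
p(-3) = ⊕ of these = min[9, -2, 1, -9] = -9.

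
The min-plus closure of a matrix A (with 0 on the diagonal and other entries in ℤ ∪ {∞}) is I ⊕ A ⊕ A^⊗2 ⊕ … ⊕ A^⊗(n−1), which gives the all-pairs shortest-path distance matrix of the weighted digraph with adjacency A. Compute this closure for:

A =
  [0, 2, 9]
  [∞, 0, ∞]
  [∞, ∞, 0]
Closure =
  [0, 2, 9]
  [∞, 0, ∞]
  [∞, ∞, 0]

This is the Floyd-Warshall all-pairs shortest-path computation. For each intermediate vertex k = 0, 1, …, 2, update dist[i][j] ← min(dist[i][j], dist[i][k] + dist[k][j]). The final matrix gives, for each (i, j), the minimum total weight of any directed path from i to j (possibly empty when i = j).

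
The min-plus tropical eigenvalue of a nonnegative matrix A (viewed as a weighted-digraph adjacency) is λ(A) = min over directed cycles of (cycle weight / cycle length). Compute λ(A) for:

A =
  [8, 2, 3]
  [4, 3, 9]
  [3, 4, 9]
λ(A) = 3

Enumerate directed cycles and compute their means (weight / length). Sample:
  cycle 0 → 0: weight = 8, length = 1, mean = 8/1 ≈ 8.000
  cycle 1 → 1: weight = 3, length = 1, mean = 3/1 ≈ 3.000
  cycle 2 → 2: weight = 9, length = 1, mean = 9/1 ≈ 9.000
  cycle 0 → 1 → 0: weight = 6, length = 2, mean = 6/2 ≈ 3.000
  cycle 0 → 2 → 0: weight = 6, length = 2, mean = 6/2 ≈ 3.000
  cycle 1 → 0 → 1: weight = 6, length = 2, mean = 6/2 ≈ 3.000
Minimum mean = 3.000, attained e.g. along the cycle 1 → 1 with weight 3 and length 1. So λ(A) = 3/1 = 3.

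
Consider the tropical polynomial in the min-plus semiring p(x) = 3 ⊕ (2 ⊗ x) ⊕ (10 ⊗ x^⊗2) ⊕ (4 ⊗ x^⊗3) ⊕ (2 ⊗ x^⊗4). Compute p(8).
p(8) = 3

A tropical monomial a ⊗ x^⊗i evaluates to a + i · x. Evaluating each term at x = 8:
  Term 0 contributes 3 + 0 · 8 = 3
  Term 1 contributes 2 + 1 · 8 = 10
  Term 2 contributes 10 + 2 · 8 = 26
  Term 3 contributes 4 + 3 · 8 = 28
  Term 4 contributes 2 + 4 · 8 = 34
p(8) = ⊕ of these = min[3, 10, 26, 28, 34] = 3.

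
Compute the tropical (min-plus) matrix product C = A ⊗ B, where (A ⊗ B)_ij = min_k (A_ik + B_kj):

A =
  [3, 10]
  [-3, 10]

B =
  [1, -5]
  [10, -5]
A ⊗ B =
  [4, -2]
  [-2, -8]

Apply the min-plus product entry-by-entry:
  C[0][0] = min over k of (A[0][0] + B[0][0] = 3 + 1 = 4, A[0][1] + B[1][0] = 10 + 10 = 20) = 4 (attained at k = 0)
  C[0][1] = min over k of (A[0][0] + B[0][1] = 3 + -5 = -2, A[0][1] + B[1][1] = 10 + -5 = 5) = -2 (attained at k = 0)
  C[1][0] = min over k of (A[1][0] + B[0][0] = -3 + 1 = -2, A[1][1] + B[1][0] = 10 + 10 = 20) = -2 (attained at k = 0)
  C[1][1] = min over k of (A[1][0] + B[0][1] = -3 + -5 = -8, A[1][1] + B[1][1] = 10 + -5 = 5) = -8 (attained at k = 0)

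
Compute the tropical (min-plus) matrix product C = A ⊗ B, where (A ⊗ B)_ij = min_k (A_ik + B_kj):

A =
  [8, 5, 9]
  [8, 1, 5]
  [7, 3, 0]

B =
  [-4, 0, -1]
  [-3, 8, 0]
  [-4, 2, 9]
A ⊗ B =
  [2, 8, 5]
  [-2, 7, 1]
  [-4, 2, 3]

Apply the min-plus product entry-by-entry:
  C[0][0] = min over k of (A[0][0] + B[0][0] = 8 + -4 = 4, A[0][1] + B[1][0] = 5 + -3 = 2, A[0][2] + B[2][0] = 9 + -4 = 5) = 2 (attained at k = 1)
  C[0][1] = min over k of (A[0][0] + B[0][1] = 8 + 0 = 8, A[0][1] + B[1][1] = 5 + 8 = 13, A[0][2] + B[2][1] = 9 + 2 = 11) = 8 (attained at k = 0)
  C[0][2] = min over k of (A[0][0] + B[0][2] = 8 + -1 = 7, A[0][1] + B[1][2] = 5 + 0 = 5, A[0][2] + B[2][2] = 9 + 9 = 18) = 5 (attained at k = 1)
  C[1][0] = min over k of (A[1][0] + B[0][0] = 8 + -4 = 4, A[1][1] + B[1][0] = 1 + -3 = -2, A[1][2] + B[2][0] = 5 + -4 = 1) = -2 (attained at k = 1)
  C[1][1] = min over k of (A[1][0] + B[0][1] = 8 + 0 = 8, A[1][1] + B[1][1] = 1 + 8 = 9, A[1][2] + B[2][1] = 5 + 2 = 7) = 7 (attained at k = 2)
  C[1][2] = min over k of (A[1][0] + B[0][2] = 8 + -1 = 7, A[1][1] + B[1][2] = 1 + 0 = 1, A[1][2] + B[2][2] = 5 + 9 = 14) = 1 (attained at k = 1)
  C[2][0] = min over k of (A[2][0] + B[0][0] = 7 + -4 = 3, A[2][1] + B[1][0] = 3 + -3 = 0, A[2][2] + B[2][0] = 0 + -4 = -4) = -4 (attained at k = 2)
  C[2][1] = min over k of (A[2][0] + B[0][1] = 7 + 0 = 7, A[2][1] + B[1][1] = 3 + 8 = 11, A[2][2] + B[2][1] = 0 + 2 = 2) = 2 (attained at k = 2)
  C[2][2] = min over k of (A[2][0] + B[0][2] = 7 + -1 = 6, A[2][1] + B[1][2] = 3 + 0 = 3, A[2][2] + B[2][2] = 0 + 9 = 9) = 3 (attained at k = 1)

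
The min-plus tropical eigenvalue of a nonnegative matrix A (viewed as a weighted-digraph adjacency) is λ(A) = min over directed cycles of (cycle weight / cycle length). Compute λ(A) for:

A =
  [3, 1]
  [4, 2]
λ(A) = 2

Enumerate directed cycles and compute their means (weight / length). Sample:
  cycle 0 → 0: weight = 3, length = 1, mean = 3/1 ≈ 3.000
  cycle 1 → 1: weight = 2, length = 1, mean = 2/1 ≈ 2.000
  cycle 0 → 1 → 0: weight = 5, length = 2, mean = 5/2 ≈ 2.500
  cycle 1 → 0 → 1: weight = 5, length = 2, mean = 5/2 ≈ 2.500
Minimum mean = 2.000, attained e.g. along the cycle 1 → 1 with weight 2 and length 1. So λ(A) = 2/1 = 2.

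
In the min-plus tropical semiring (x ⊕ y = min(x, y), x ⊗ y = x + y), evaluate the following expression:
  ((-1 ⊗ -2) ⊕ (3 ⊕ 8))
((-1 ⊗ -2) ⊕ (3 ⊕ 8)) = -3

Expand innermost to outermost. Recall ⊕ takes the minimum of its arguments and ⊗ takes their sum. Working out the expression ((-1 ⊗ -2) ⊕ (3 ⊕ 8)) gives -3.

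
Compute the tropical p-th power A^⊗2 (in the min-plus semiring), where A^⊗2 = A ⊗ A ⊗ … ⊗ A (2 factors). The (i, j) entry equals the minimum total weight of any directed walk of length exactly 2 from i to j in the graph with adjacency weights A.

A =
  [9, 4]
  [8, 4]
A^⊗2 =
  [12, 8]
  [12, 8]

Each entry (A^⊗2)_ij equals the minimum over all length-2 walks i = v_0 → v_1 → … → v_2 = j of Σ_t A[v_t][v_{t+1}]. For example, for (i, j) = (0, 1) we minimise over 2 possible intermediate vertex sequences; the minimum is 8, attained along the walk 0 → 1 → 1.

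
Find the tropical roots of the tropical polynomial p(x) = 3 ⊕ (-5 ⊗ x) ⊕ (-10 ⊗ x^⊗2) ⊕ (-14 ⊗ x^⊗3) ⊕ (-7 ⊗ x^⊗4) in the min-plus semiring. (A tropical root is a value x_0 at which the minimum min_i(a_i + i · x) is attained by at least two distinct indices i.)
Roots: {-7, 4, 5, 8}

Each tropical root is a break point of the lower envelope of the lines y = a_i + i · x (there are 5 lines, with slopes 0, 1, ..., 4). Only the lines that attain the minimum somewhere contribute to roots; other lines are dominated. Here the surviving (envelope) indices are i = 4, i = 3, i = 2, i = 1, i = 0.
Intersections between consecutive envelope lines give the roots: for adjacent envelope indices i < j the intersection is x = (a_i − a_j) / (j − i). Reading off the sorted break points: {-7, 4, 5, 8}.
Verification: at each break x_0, at least two indices attain the minimum of min_i(a_i + i · x_0).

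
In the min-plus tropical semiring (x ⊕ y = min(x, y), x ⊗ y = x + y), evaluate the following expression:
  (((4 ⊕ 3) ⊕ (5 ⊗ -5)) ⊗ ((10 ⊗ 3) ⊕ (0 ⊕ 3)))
(((4 ⊕ 3) ⊕ (5 ⊗ -5)) ⊗ ((10 ⊗ 3) ⊕ (0 ⊕ 3))) = 0

Expand innermost to outermost. Recall ⊕ takes the minimum of its arguments and ⊗ takes their sum. Working out the expression (((4 ⊕ 3) ⊕ (5 ⊗ -5)) ⊗ ((10 ⊗ 3) ⊕ (0 ⊕ 3))) gives 0.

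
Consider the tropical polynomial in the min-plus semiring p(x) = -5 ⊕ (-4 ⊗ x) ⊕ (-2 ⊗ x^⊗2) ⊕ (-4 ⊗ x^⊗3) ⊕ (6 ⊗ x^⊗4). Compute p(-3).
p(-3) = -13

A tropical monomial a ⊗ x^⊗i evaluates to a + i · x. Evaluating each term at x = -3:
  Term 0 contributes -5 + 0 · -3 = -5
  Term 1 contributes -4 + 1 · -3 = -7
  Term 2 contributes -2 + 2 · -3 = -8
  Term 3 contributes -4 + 3 · -3 = -13
  Term 4 contributes 6 + 4 · -3 = -6
p(-3) = ⊕ of these = min[-5, -7, -8, -13, -6] = -13.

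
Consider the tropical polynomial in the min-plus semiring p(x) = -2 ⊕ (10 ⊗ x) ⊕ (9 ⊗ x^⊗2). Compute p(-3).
p(-3) = -2

A tropical monomial a ⊗ x^⊗i evaluates to a + i · x. Evaluating each term at x = -3:
  Term 0 contributes -2 + 0 · -3 = -2
  Term 1 contributes 10 + 1 · -3 = 7
  Term 2 contributes 9 + 2 · -3 = 3
p(-3) = ⊕ of these = min[-2, 7, 3] = -2.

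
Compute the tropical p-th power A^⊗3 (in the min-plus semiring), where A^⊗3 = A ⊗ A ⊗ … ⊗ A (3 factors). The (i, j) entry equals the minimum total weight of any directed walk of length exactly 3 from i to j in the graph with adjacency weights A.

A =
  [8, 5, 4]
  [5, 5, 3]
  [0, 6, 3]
A^⊗3 =
  [7, 9, 8]
  [6, 8, 7]
  [4, 8, 7]

Each entry (A^⊗3)_ij equals the minimum over all length-3 walks i = v_0 → v_1 → … → v_3 = j of Σ_t A[v_t][v_{t+1}]. For example, for (i, j) = (0, 2) we minimise over 9 possible intermediate vertex sequences; the minimum is 8, attained along the walk 0 → 2 → 0 → 2.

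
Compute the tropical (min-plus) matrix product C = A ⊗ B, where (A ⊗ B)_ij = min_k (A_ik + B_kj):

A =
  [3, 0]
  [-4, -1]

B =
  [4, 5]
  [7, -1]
A ⊗ B =
  [7, -1]
  [0, -2]

Apply the min-plus product entry-by-entry:
  C[0][0] = min over k of (A[0][0] + B[0][0] = 3 + 4 = 7, A[0][1] + B[1][0] = 0 + 7 = 7) = 7 (attained at k = 0)
  C[0][1] = min over k of (A[0][0] + B[0][1] = 3 + 5 = 8, A[0][1] + B[1][1] = 0 + -1 = -1) = -1 (attained at k = 1)
  C[1][0] = min over k of (A[1][0] + B[0][0] = -4 + 4 = 0, A[1][1] + B[1][0] = -1 + 7 = 6) = 0 (attained at k = 0)
  C[1][1] = min over k of (A[1][0] + B[0][1] = -4 + 5 = 1, A[1][1] + B[1][1] = -1 + -1 = -2) = -2 (attained at k = 1)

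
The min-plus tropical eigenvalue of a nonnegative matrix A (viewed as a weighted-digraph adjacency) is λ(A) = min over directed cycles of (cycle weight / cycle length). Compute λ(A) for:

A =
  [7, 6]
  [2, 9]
λ(A) = 4

Enumerate directed cycles and compute their means (weight / length). Sample:
  cycle 0 → 0: weight = 7, length = 1, mean = 7/1 ≈ 7.000
  cycle 1 → 1: weight = 9, length = 1, mean = 9/1 ≈ 9.000
  cycle 0 → 1 → 0: weight = 8, length = 2, mean = 8/2 ≈ 4.000
  cycle 1 → 0 → 1: weight = 8, length = 2, mean = 8/2 ≈ 4.000
Minimum mean = 4.000, attained e.g. along the cycle 0 → 1 → 0 with weight 8 and length 2. So λ(A) = 8/2 = 4.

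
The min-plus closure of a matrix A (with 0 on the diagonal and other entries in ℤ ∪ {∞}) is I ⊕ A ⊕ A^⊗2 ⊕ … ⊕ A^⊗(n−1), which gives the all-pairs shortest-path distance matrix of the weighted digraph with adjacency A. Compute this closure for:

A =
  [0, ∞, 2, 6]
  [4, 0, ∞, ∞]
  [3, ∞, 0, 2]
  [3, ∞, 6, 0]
Closure =
  [0, ∞, 2, 4]
  [4, 0, 6, 8]
  [3, ∞, 0, 2]
  [3, ∞, 5, 0]

This is the Floyd-Warshall all-pairs shortest-path computation. For each intermediate vertex k = 0, 1, …, 3, update dist[i][j] ← min(dist[i][j], dist[i][k] + dist[k][j]). The final matrix gives, for each (i, j), the minimum total weight of any directed path from i to j (possibly empty when i = j).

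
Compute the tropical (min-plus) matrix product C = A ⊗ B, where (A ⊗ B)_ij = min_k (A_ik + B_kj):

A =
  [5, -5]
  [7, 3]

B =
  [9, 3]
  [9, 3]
A ⊗ B =
  [4, -2]
  [12, 6]

Apply the min-plus product entry-by-entry:
  C[0][0] = min over k of (A[0][0] + B[0][0] = 5 + 9 = 14, A[0][1] + B[1][0] = -5 + 9 = 4) = 4 (attained at k = 1)
  C[0][1] = min over k of (A[0][0] + B[0][1] = 5 + 3 = 8, A[0][1] + B[1][1] = -5 + 3 = -2) = -2 (attained at k = 1)
  C[1][0] = min over k of (A[1][0] + B[0][0] = 7 + 9 = 16, A[1][1] + B[1][0] = 3 + 9 = 12) = 12 (attained at k = 1)
  C[1][1] = min over k of (A[1][0] + B[0][1] = 7 + 3 = 10, A[1][1] + B[1][1] = 3 + 3 = 6) = 6 (attained at k = 1)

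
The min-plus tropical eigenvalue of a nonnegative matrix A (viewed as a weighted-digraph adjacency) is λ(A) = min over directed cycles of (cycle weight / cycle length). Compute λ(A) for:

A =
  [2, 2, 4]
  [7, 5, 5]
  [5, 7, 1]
λ(A) = 1

Enumerate directed cycles and compute their means (weight / length). Sample:
  cycle 0 → 0: weight = 2, length = 1, mean = 2/1 ≈ 2.000
  cycle 1 → 1: weight = 5, length = 1, mean = 5/1 ≈ 5.000
  cycle 2 → 2: weight = 1, length = 1, mean = 1/1 ≈ 1.000
  cycle 0 → 1 → 0: weight = 9, length = 2, mean = 9/2 ≈ 4.500
  cycle 0 → 2 → 0: weight = 9, length = 2, mean = 9/2 ≈ 4.500
  cycle 1 → 0 → 1: weight = 9, length = 2, mean = 9/2 ≈ 4.500
Minimum mean = 1.000, attained e.g. along the cycle 2 → 2 with weight 1 and length 1. So λ(A) = 1/1 = 1.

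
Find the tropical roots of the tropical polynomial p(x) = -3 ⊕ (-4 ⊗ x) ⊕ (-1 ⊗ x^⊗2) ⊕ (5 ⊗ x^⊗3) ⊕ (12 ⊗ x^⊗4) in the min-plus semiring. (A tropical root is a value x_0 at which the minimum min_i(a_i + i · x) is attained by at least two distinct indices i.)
Roots: {-7, -6, -3, 1}

Each tropical root is a break point of the lower envelope of the lines y = a_i + i · x (there are 5 lines, with slopes 0, 1, ..., 4). Only the lines that attain the minimum somewhere contribute to roots; other lines are dominated. Here the surviving (envelope) indices are i = 4, i = 3, i = 2, i = 1, i = 0.
Intersections between consecutive envelope lines give the roots: for adjacent envelope indices i < j the intersection is x = (a_i − a_j) / (j − i). Reading off the sorted break points: {-7, -6, -3, 1}.
Verification: at each break x_0, at least two indices attain the minimum of min_i(a_i + i · x_0).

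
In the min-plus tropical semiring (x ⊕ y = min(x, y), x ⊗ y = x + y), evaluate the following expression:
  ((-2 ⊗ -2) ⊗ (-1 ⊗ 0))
((-2 ⊗ -2) ⊗ (-1 ⊗ 0)) = -5

Expand innermost to outermost. Recall ⊕ takes the minimum of its arguments and ⊗ takes their sum. Working out the expression ((-2 ⊗ -2) ⊗ (-1 ⊗ 0)) gives -5.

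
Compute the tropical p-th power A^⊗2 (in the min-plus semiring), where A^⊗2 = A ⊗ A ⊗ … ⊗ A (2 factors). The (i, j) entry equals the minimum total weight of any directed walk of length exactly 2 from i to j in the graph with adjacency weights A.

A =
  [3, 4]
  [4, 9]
A^⊗2 =
  [6, 7]
  [7, 8]

Each entry (A^⊗2)_ij equals the minimum over all length-2 walks i = v_0 → v_1 → … → v_2 = j of Σ_t A[v_t][v_{t+1}]. For example, for (i, j) = (0, 1) we minimise over 2 possible intermediate vertex sequences; the minimum is 7, attained along the walk 0 → 0 → 1.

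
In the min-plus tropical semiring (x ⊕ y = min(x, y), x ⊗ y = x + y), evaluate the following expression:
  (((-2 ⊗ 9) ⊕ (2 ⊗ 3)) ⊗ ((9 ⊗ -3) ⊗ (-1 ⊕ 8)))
(((-2 ⊗ 9) ⊕ (2 ⊗ 3)) ⊗ ((9 ⊗ -3) ⊗ (-1 ⊕ 8))) = 10

Expand innermost to outermost. Recall ⊕ takes the minimum of its arguments and ⊗ takes their sum. Working out the expression (((-2 ⊗ 9) ⊕ (2 ⊗ 3)) ⊗ ((9 ⊗ -3) ⊗ (-1 ⊕ 8))) gives 10.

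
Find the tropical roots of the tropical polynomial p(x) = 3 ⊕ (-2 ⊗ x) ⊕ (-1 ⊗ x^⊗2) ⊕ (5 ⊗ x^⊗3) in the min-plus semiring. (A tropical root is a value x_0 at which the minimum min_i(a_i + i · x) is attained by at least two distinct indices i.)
Roots: {-6, -1, 5}

Each tropical root is a break point of the lower envelope of the lines y = a_i + i · x (there are 4 lines, with slopes 0, 1, ..., 3). Only the lines that attain the minimum somewhere contribute to roots; other lines are dominated. Here the surviving (envelope) indices are i = 3, i = 2, i = 1, i = 0.
Intersections between consecutive envelope lines give the roots: for adjacent envelope indices i < j the intersection is x = (a_i − a_j) / (j − i). Reading off the sorted break points: {-6, -1, 5}.
Verification: at each break x_0, at least two indices attain the minimum of min_i(a_i + i · x_0).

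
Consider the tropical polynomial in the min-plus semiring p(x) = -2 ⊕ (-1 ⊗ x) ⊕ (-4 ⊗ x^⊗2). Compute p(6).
p(6) = -2

A tropical monomial a ⊗ x^⊗i evaluates to a + i · x. Evaluating each term at x = 6:
  Term 0 contributes -2 + 0 · 6 = -2
  Term 1 contributes -1 + 1 · 6 = 5
  Term 2 contributes -4 + 2 · 6 = 8
p(6) = ⊕ of these = min[-2, 5, 8] = -2.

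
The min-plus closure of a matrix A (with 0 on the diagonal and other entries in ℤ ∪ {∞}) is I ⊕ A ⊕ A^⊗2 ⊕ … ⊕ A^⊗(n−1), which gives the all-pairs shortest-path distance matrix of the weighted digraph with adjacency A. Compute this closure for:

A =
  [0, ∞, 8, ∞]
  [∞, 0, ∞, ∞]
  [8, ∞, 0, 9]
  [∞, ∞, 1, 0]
Closure =
  [0, ∞, 8, 17]
  [∞, 0, ∞, ∞]
  [8, ∞, 0, 9]
  [9, ∞, 1, 0]

This is the Floyd-Warshall all-pairs shortest-path computation. For each intermediate vertex k = 0, 1, …, 3, update dist[i][j] ← min(dist[i][j], dist[i][k] + dist[k][j]). The final matrix gives, for each (i, j), the minimum total weight of any directed path from i to j (possibly empty when i = j).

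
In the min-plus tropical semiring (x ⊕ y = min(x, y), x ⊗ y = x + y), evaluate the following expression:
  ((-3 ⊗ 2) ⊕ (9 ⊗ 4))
((-3 ⊗ 2) ⊕ (9 ⊗ 4)) = -1

Expand innermost to outermost. Recall ⊕ takes the minimum of its arguments and ⊗ takes their sum. Working out the expression ((-3 ⊗ 2) ⊕ (9 ⊗ 4)) gives -1.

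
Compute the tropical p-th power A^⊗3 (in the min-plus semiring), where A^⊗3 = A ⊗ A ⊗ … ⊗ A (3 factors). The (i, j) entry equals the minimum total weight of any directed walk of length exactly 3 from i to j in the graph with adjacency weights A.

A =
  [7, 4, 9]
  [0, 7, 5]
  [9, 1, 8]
A^⊗3 =
  [10, 8, 13]
  [4, 10, 9]
  [8, 5, 10]

Each entry (A^⊗3)_ij equals the minimum over all length-3 walks i = v_0 → v_1 → … → v_3 = j of Σ_t A[v_t][v_{t+1}]. For example, for (i, j) = (0, 2) we minimise over 9 possible intermediate vertex sequences; the minimum is 13, attained along the walk 0 → 1 → 0 → 2.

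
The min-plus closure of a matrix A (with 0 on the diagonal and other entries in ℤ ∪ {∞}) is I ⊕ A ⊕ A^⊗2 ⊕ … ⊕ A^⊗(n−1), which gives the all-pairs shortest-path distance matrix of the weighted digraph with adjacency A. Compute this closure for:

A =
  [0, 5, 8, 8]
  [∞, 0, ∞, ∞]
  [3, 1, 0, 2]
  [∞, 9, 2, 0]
Closure =
  [0, 5, 8, 8]
  [∞, 0, ∞, ∞]
  [3, 1, 0, 2]
  [5, 3, 2, 0]

This is the Floyd-Warshall all-pairs shortest-path computation. For each intermediate vertex k = 0, 1, …, 3, update dist[i][j] ← min(dist[i][j], dist[i][k] + dist[k][j]). The final matrix gives, for each (i, j), the minimum total weight of any directed path from i to j (possibly empty when i = j).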